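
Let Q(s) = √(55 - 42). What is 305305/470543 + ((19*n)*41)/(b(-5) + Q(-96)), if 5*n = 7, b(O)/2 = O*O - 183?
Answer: -658402393789/234902123745 - 5453*√13/499215 ≈ -2.8423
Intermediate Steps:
b(O) = -366 + 2*O² (b(O) = 2*(O*O - 183) = 2*(O² - 183) = 2*(-183 + O²) = -366 + 2*O²)
Q(s) = √13
n = 7/5 (n = (⅕)*7 = 7/5 ≈ 1.4000)
305305/470543 + ((19*n)*41)/(b(-5) + Q(-96)) = 305305/470543 + ((19*(7/5))*41)/((-366 + 2*(-5)²) + √13) = 305305*(1/470543) + ((133/5)*41)/((-366 + 2*25) + √13) = 305305/470543 + 5453/(5*((-366 + 50) + √13)) = 305305/470543 + 5453/(5*(-316 + √13))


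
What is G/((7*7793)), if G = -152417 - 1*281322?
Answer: -433739/54551 ≈ -7.9511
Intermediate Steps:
G = -433739 (G = -152417 - 281322 = -433739)
G/((7*7793)) = -433739/(7*7793) = -433739/54551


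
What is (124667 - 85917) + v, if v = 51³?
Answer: 171401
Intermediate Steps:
v = 132651
(124667 - 85917) + v = (124667 - 85917) + 132651 = 38750 + 132651 = 171401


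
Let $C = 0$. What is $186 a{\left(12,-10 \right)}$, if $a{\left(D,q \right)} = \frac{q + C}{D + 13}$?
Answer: $- \frac{372}{5} \approx -74.4$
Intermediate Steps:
$a{\left(D,q \right)} = \frac{q}{13 + D}$ ($a{\left(D,q \right)} = \frac{q + 0}{D + 13} = \frac{q}{13 + D}$)
$186 a{\left(12,-10 \right)} = 186 \left(- \frac{10}{13 + 12}\right) = 186 \left(- \frac{10}{25}\right) = 186 \left(\left(-10\right) \frac{1}{25}\right) = 186 \left(- \frac{2}{5}\right) = - \frac{372}{5}$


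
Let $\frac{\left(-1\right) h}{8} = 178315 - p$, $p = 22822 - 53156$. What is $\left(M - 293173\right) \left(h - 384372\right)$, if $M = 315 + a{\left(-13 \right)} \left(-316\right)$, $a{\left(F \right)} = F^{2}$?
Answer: $711071177768$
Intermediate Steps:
$p = -30334$
$M = -53089$ ($M = 315 + \left(-13\right)^{2} \left(-316\right) = 315 + 169 \left(-316\right) = 315 - 53404 = -53089$)
$h = -1669192$ ($h = - 8 \left(178315 - -30334\right) = - 8 \left(178315 + 30334\right) = \left(-8\right) 208649 = -1669192$)
$\left(M - 293173\right) \left(h - 384372\right) = \left(-53089 - 293173\right) \left(-1669192 - 384372\right) = \left(-346262\right) \left(-2053564\right) = 711071177768$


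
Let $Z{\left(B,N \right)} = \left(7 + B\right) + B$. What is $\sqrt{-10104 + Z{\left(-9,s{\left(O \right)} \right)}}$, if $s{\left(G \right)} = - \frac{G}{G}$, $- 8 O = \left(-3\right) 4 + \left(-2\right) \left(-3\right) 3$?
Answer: $17 i \sqrt{35} \approx 100.57 i$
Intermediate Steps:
$O = - \frac{3}{4}$ ($O = - \frac{\left(-3\right) 4 + \left(-2\right) \left(-3\right) 3}{8} = - \frac{-12 + 6 \cdot 3}{8} = - \frac{-12 + 18}{8} = \left(- \frac{1}{8}\right) 6 = - \frac{3}{4} \approx -0.75$)
$s{\left(G \right)} = -1$ ($s{\left(G \right)} = \left(-1\right) 1 = -1$)
$Z{\left(B,N \right)} = 7 + 2 B$
$\sqrt{-10104 + Z{\left(-9,s{\left(O \right)} \right)}} = \sqrt{-10104 + \left(7 + 2 \left(-9\right)\right)} = \sqrt{-10104 + \left(7 - 18\right)} = \sqrt{-10104 - 11} = \sqrt{-10115} = 17 i \sqrt{35}$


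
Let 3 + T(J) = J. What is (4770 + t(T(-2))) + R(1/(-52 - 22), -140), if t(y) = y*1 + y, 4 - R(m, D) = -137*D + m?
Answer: -1066783/74 ≈ -14416.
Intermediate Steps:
T(J) = -3 + J
R(m, D) = 4 - m + 137*D (R(m, D) = 4 - (-137*D + m) = 4 - (m - 137*D) = 4 + (-m + 137*D) = 4 - m + 137*D)
t(y) = 2*y (t(y) = y + y = 2*y)
(4770 + t(T(-2))) + R(1/(-52 - 22), -140) = (4770 + 2*(-3 - 2)) + (4 - 1/(-52 - 22) + 137*(-140)) = (4770 + 2*(-5)) + (4 - 1/(-74) - 19180) = (4770 - 10) + (4 - 1*(-1/74) - 19180) = 4760 + (4 + 1/74 - 19180) = 4760 - 1419023/74 = -1066783/74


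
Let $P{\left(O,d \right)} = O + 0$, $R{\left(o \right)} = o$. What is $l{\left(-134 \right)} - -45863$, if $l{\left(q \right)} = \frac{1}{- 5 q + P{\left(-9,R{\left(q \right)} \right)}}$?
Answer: $\frac{30315444}{661} \approx 45863.0$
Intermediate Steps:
$P{\left(O,d \right)} = O$
$l{\left(q \right)} = \frac{1}{-9 - 5 q}$ ($l{\left(q \right)} = \frac{1}{- 5 q - 9} = \frac{1}{-9 - 5 q}$)
$l{\left(-134 \right)} - -45863 = - \frac{1}{9 + 5 \left(-134\right)} - -45863 = - \frac{1}{9 - 670} + 45863 = - \frac{1}{-661} + 45863 = \left(-1\right) \left(- \frac{1}{661}\right) + 45863 = \frac{1}{661} + 45863 = \frac{30315444}{661}$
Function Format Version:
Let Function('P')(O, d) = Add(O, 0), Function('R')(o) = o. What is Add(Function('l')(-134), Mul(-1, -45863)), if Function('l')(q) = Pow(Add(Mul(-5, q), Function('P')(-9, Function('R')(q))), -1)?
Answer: Rational(30315444, 661) ≈ 45863.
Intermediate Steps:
Function('P')(O, d) = O
Function('l')(q) = Pow(Add(-9, Mul(-5, q)), -1) (Function('l')(q) = Pow(Add(Mul(-5, q), -9), -1) = Pow(Add(-9, Mul(-5, q)), -1))
Add(Function('l')(-134), Mul(-1, -45863)) = Add(Mul(-1, Pow(Add(9, Mul(5, -134)), -1)), Mul(-1, -45863)) = Add(Mul(-1, Pow(Add(9, -670), -1)), 45863) = Add(Mul(-1, Pow(-661, -1)), 45863) = Add(Mul(-1, Rational(-1, 661)), 45863) = Add(Rational(1, 661), 45863) = Rational(30315444, 661)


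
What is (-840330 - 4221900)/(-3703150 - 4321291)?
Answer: 5062230/8024441 ≈ 0.63085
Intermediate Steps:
(-840330 - 4221900)/(-3703150 - 4321291) = -5062230/(-8024441) = -5062230*(-1/8024441) = 5062230/8024441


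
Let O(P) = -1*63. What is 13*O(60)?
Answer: -819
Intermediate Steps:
O(P) = -63
13*O(60) = 13*(-63) = -819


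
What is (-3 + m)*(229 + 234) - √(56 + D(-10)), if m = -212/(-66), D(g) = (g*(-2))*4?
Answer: 3241/33 - 2*√34 ≈ 86.550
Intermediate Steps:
D(g) = -8*g (D(g) = -2*g*4 = -8*g)
m = 106/33 (m = -212*(-1/66) = 106/33 ≈ 3.2121)
(-3 + m)*(229 + 234) - √(56 + D(-10)) = (-3 + 106/33)*(229 + 234) - √(56 - 8*(-10)) = (7/33)*463 - √(56 + 80) = 3241/33 - √136 = 3241/33 - 2*√34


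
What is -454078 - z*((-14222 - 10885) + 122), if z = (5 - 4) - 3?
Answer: -504048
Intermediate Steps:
z = -2 (z = 1 - 3 = -2)
-454078 - z*((-14222 - 10885) + 122) = -454078 - (-2)*((-14222 - 10885) + 122) = -454078 - (-2)*(-25107 + 122) = -454078 - (-2)*(-24985) = -454078 - 1*49970 = -454078 - 49970 = -504048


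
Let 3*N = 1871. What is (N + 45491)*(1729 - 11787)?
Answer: -1391463952/3 ≈ -4.6382e+8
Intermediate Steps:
N = 1871/3 (N = (⅓)*1871 = 1871/3 ≈ 623.67)
(N + 45491)*(1729 - 11787) = (1871/3 + 45491)*(1729 - 11787) = (138344/3)*(-10058) = -1391463952/3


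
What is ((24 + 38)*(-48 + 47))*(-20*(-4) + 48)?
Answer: -7936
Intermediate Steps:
((24 + 38)*(-48 + 47))*(-20*(-4) + 48) = (62*(-1))*(80 + 48) = -62*128 = -7936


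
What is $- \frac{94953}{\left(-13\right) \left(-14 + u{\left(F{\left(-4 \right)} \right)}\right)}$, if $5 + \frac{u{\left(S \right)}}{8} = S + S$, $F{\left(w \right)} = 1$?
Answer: $- \frac{94953}{494} \approx -192.21$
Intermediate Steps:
$u{\left(S \right)} = -40 + 16 S$ ($u{\left(S \right)} = -40 + 8 \left(S + S\right) = -40 + 8 \cdot 2 S = -40 + 16 S$)
$- \frac{94953}{\left(-13\right) \left(-14 + u{\left(F{\left(-4 \right)} \right)}\right)} = - \frac{94953}{\left(-13\right) \left(-14 + \left(-40 + 16 \cdot 1\right)\right)} = - \frac{94953}{\left(-13\right) \left(-14 + \left(-40 + 16\right)\right)} = - \frac{94953}{\left(-13\right) \left(-14 - 24\right)} = - \frac{94953}{\left(-13\right) \left(-38\right)} = - \frac{94953}{494}$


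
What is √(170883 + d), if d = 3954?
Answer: √174837 ≈ 418.14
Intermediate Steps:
√(170883 + d) = √(170883 + 3954) = √174837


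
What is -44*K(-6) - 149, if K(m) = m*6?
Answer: 1435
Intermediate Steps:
K(m) = 6*m
-44*K(-6) - 149 = -264*(-6) - 149 = -44*(-36) - 149 = 1584 - 149 = 1435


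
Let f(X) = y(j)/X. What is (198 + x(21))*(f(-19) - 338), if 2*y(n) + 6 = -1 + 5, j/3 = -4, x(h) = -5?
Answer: -1239253/19 ≈ -65224.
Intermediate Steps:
j = -12 (j = 3*(-4) = -12)
y(n) = -1 (y(n) = -3 + (-1 + 5)/2 = -3 + (½)*4 = -3 + 2 = -1)
f(X) = -1/X
(198 + x(21))*(f(-19) - 338) = (198 - 5)*(-1/(-19) - 338) = 193*(-1*(-1/19) - 338) = 193*(1/19 - 338) = 193*(-6421/19) = -1239253/19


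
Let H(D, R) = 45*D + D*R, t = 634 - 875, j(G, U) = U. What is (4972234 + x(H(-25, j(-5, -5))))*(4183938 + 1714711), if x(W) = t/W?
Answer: 29329464533440409/1000 ≈ 2.9329e+13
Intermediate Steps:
t = -241
x(W) = -241/W
(4972234 + x(H(-25, j(-5, -5))))*(4183938 + 1714711) = (4972234 - 241*(-1/(25*(45 - 5))))*(4183938 + 1714711) = (4972234 - 241/((-25*40)))*5898649 = (4972234 - 241/(-1000))*5898649 = (4972234 - 241*(-1/1000))*5898649 = (4972234 + 241/1000)*5898649 = (4972234241/1000)*5898649 = 29329464533440409/1000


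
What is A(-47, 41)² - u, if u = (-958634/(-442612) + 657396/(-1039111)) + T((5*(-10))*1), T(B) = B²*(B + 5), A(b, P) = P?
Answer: 26256881335548835/229961498966 ≈ 1.1418e+5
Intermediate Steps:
T(B) = B²*(5 + B)
u = -25870316055786989/229961498966 (u = (-958634/(-442612) + 657396/(-1039111)) + ((5*(-10))*1)²*(5 + (5*(-10))*1) = (-958634*(-1/442612) + 657396*(-1/1039111)) + (-50*1)²*(5 - 50*1) = (479317/221306 - 657396/1039111) + (-50)²*(5 - 50) = 352577888011/229961498966 + 2500*(-45) = 352577888011/229961498966 - 112500 = -25870316055786989/229961498966 ≈ -1.1250e+5)
A(-47, 41)² - u = 41² - 1*(-25870316055786989/229961498966) = 1681 + 25870316055786989/229961498966 = 26256881335548835/229961498966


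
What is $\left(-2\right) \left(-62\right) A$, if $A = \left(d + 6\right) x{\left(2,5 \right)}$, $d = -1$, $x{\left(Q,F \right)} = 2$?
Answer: $1240$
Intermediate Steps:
$A = 10$ ($A = \left(-1 + 6\right) 2 = 5 \cdot 2 = 10$)
$\left(-2\right) \left(-62\right) A = \left(-2\right) \left(-62\right) 10 = 124 \cdot 10 = 1240$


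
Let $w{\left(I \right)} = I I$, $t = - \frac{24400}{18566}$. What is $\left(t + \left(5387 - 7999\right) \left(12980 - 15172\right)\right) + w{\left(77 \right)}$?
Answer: $\frac{53204880339}{9283} \approx 5.7314 \cdot 10^{6}$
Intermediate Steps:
$t = - \frac{12200}{9283}$ ($t = \left(-24400\right) \frac{1}{18566} = - \frac{12200}{9283} \approx -1.3142$)
$w{\left(I \right)} = I^{2}$
$\left(t + \left(5387 - 7999\right) \left(12980 - 15172\right)\right) + w{\left(77 \right)} = \left(- \frac{12200}{9283} + \left(5387 - 7999\right) \left(12980 - 15172\right)\right) + 77^{2} = \left(- \frac{12200}{9283} - -5725504\right) + 5929 = \left(- \frac{12200}{9283} + 5725504\right) + 5929 = \frac{53149841432}{9283} + 5929 = \frac{53204880339}{9283}$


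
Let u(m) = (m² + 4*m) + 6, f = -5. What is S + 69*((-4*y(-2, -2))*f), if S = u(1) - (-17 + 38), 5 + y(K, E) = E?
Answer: -9670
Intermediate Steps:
y(K, E) = -5 + E
u(m) = 6 + m² + 4*m
S = -10 (S = (6 + 1² + 4*1) - (-17 + 38) = (6 + 1 + 4) - 1*21 = 11 - 21 = -10)
S + 69*((-4*y(-2, -2))*f) = -10 + 69*(-4*(-5 - 2)*(-5)) = -10 + 69*(-4*(-7)*(-5)) = -10 + 69*(28*(-5)) = -10 + 69*(-140) = -10 - 9660 = -9670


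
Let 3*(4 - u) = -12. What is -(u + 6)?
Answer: -14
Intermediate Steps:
u = 8 (u = 4 - ⅓*(-12) = 4 + 4 = 8)
-(u + 6) = -(8 + 6) = -1*14 = -14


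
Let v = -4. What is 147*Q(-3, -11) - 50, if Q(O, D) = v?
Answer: -638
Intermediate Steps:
Q(O, D) = -4
147*Q(-3, -11) - 50 = 147*(-4) - 50 = -588 - 50 = -638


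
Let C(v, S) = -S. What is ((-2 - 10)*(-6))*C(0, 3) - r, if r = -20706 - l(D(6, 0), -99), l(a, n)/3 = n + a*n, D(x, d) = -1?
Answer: 20490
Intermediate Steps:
l(a, n) = 3*n + 3*a*n (l(a, n) = 3*(n + a*n) = 3*n + 3*a*n)
r = -20706 (r = -20706 - 3*(-99)*(1 - 1) = -20706 - 3*(-99)*0 = -20706 - 1*0 = -20706 + 0 = -20706)
((-2 - 10)*(-6))*C(0, 3) - r = ((-2 - 10)*(-6))*(-1*3) - 1*(-20706) = -12*(-6)*(-3) + 20706 = 72*(-3) + 20706 = -216 + 20706 = 20490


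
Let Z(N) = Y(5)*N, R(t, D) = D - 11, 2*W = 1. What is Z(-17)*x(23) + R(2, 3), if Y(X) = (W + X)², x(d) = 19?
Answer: -39115/4 ≈ -9778.8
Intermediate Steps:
W = ½ (W = (½)*1 = ½ ≈ 0.50000)
R(t, D) = -11 + D
Y(X) = (½ + X)²
Z(N) = 121*N/4 (Z(N) = ((1 + 2*5)²/4)*N = ((1 + 10)²/4)*N = ((¼)*11²)*N = ((¼)*121)*N = 121*N/4)
Z(-17)*x(23) + R(2, 3) = ((121/4)*(-17))*19 + (-11 + 3) = -2057/4*19 - 8 = -39083/4 - 8 = -39115/4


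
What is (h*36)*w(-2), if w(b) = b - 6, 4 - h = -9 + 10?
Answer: -864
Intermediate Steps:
h = 3 (h = 4 - (-9 + 10) = 4 - 1*1 = 4 - 1 = 3)
w(b) = -6 + b
(h*36)*w(-2) = (3*36)*(-6 - 2) = 108*(-8) = -864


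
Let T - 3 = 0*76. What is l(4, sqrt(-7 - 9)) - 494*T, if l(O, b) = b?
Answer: -1482 + 4*I ≈ -1482.0 + 4.0*I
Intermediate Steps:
T = 3 (T = 3 + 0*76 = 3 + 0 = 3)
l(4, sqrt(-7 - 9)) - 494*T = sqrt(-7 - 9) - 494*3 = sqrt(-16) - 1482 = 4*I - 1482 = -1482 + 4*I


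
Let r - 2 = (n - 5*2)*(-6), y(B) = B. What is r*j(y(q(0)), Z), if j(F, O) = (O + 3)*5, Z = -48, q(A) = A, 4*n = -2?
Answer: -14625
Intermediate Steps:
n = -½ (n = (¼)*(-2) = -½ ≈ -0.50000)
j(F, O) = 15 + 5*O (j(F, O) = (3 + O)*5 = 15 + 5*O)
r = 65 (r = 2 + (-½ - 5*2)*(-6) = 2 + (-½ - 10)*(-6) = 2 - 21/2*(-6) = 2 + 63 = 65)
r*j(y(q(0)), Z) = 65*(15 + 5*(-48)) = 65*(15 - 240) = 65*(-225) = -14625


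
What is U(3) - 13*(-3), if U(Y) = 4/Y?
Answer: 121/3 ≈ 40.333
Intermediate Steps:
U(3) - 13*(-3) = 4/3 - 13*(-3) = 4*(1/3) + 39 = 4/3 + 39 = 121/3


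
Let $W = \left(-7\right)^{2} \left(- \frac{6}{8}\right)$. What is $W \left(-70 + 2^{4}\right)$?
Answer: $\frac{3969}{2} \approx 1984.5$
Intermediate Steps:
$W = - \frac{147}{4}$ ($W = 49 \left(\left(-6\right) \frac{1}{8}\right) = 49 \left(- \frac{3}{4}\right) = - \frac{147}{4} \approx -36.75$)
$W \left(-70 + 2^{4}\right) = - \frac{147 \left(-70 + 2^{4}\right)}{4} = - \frac{147 \left(-70 + 16\right)}{4} = \left(- \frac{147}{4}\right) \left(-54\right) = \frac{3969}{2}$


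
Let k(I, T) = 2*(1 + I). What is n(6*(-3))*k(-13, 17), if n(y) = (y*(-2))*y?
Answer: 15552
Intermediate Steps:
k(I, T) = 2 + 2*I
n(y) = -2*y**2 (n(y) = (-2*y)*y = -2*y**2)
n(6*(-3))*k(-13, 17) = (-2*(6*(-3))**2)*(2 + 2*(-13)) = (-2*(-18)**2)*(2 - 26) = -2*324*(-24) = -648*(-24) = 15552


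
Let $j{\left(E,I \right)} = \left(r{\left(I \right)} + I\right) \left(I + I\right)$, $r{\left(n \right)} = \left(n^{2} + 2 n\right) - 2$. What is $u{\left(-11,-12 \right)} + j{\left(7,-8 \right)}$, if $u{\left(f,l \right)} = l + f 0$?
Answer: $-620$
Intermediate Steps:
$u{\left(f,l \right)} = l$ ($u{\left(f,l \right)} = l + 0 = l$)
$r{\left(n \right)} = -2 + n^{2} + 2 n$
$j{\left(E,I \right)} = 2 I \left(-2 + I^{2} + 3 I\right)$ ($j{\left(E,I \right)} = \left(\left(-2 + I^{2} + 2 I\right) + I\right) \left(I + I\right) = \left(-2 + I^{2} + 3 I\right) 2 I = 2 I \left(-2 + I^{2} + 3 I\right)$)
$u{\left(-11,-12 \right)} + j{\left(7,-8 \right)} = -12 + 2 \left(-8\right) \left(-2 + \left(-8\right)^{2} + 3 \left(-8\right)\right) = -12 + 2 \left(-8\right) \left(-2 + 64 - 24\right) = -12 + 2 \left(-8\right) 38 = -12 - 608 = -620$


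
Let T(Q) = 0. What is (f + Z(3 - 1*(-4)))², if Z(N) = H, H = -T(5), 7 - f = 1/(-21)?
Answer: 21904/441 ≈ 49.669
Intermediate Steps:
f = 148/21 (f = 7 - 1/(-21) = 7 - 1*(-1/21) = 7 + 1/21 = 148/21 ≈ 7.0476)
H = 0 (H = -1*0 = 0)
Z(N) = 0
(f + Z(3 - 1*(-4)))² = (148/21 + 0)² = (148/21)² = 21904/441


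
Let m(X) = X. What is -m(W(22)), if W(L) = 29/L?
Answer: -29/22 ≈ -1.3182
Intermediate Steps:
-m(W(22)) = -29/22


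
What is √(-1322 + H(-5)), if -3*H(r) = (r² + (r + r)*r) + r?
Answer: 2*I*√3027/3 ≈ 36.679*I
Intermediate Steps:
H(r) = -r² - r/3 (H(r) = -((r² + (r + r)*r) + r)/3 = -((r² + (2*r)*r) + r)/3 = -((r² + 2*r²) + r)/3 = -(3*r² + r)/3 = -(r + 3*r²)/3 = -r² - r/3)
√(-1322 + H(-5)) = √(-1322 - 1*(-5)*(⅓ - 5)) = √(-1322 - 1*(-5)*(-14/3)) = √(-1322 - 70/3) = √(-4036/3) = 2*I*√3027/3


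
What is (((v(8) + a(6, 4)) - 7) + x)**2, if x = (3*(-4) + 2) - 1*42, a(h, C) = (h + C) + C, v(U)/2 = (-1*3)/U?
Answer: 33489/16 ≈ 2093.1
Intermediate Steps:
v(U) = -6/U (v(U) = 2*((-1*3)/U) = 2*(-3/U) = -6/U)
a(h, C) = h + 2*C (a(h, C) = (C + h) + C = h + 2*C)
x = -52 (x = (-12 + 2) - 42 = -10 - 42 = -52)
(((v(8) + a(6, 4)) - 7) + x)**2 = (((-6/8 + (6 + 2*4)) - 7) - 52)**2 = (((-6*1/8 + (6 + 8)) - 7) - 52)**2 = (((-3/4 + 14) - 7) - 52)**2 = ((53/4 - 7) - 52)**2 = (25/4 - 52)**2 = (-183/4)**2 = 33489/16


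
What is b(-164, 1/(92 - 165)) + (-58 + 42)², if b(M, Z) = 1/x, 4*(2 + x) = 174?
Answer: 21250/83 ≈ 256.02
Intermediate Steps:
x = 83/2 (x = -2 + (¼)*174 = -2 + 87/2 = 83/2 ≈ 41.500)
b(M, Z) = 2/83 (b(M, Z) = 1/(83/2) = 2/83)
b(-164, 1/(92 - 165)) + (-58 + 42)² = 2/83 + (-58 + 42)² = 2/83 + (-16)² = 2/83 + 256 = 21250/83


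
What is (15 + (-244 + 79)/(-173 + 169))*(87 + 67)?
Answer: 17325/2 ≈ 8662.5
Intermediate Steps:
(15 + (-244 + 79)/(-173 + 169))*(87 + 67) = (15 - 165/(-4))*154 = (15 - 165*(-1/4))*154 = (15 + 165/4)*154 = (225/4)*154 = 17325/2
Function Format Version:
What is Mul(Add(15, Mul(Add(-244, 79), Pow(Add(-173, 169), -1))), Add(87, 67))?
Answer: Rational(17325, 2) ≈ 8662.5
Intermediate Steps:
Mul(Add(15, Mul(Add(-244, 79), Pow(Add(-173, 169), -1))), Add(87, 67)) = Mul(Add(15, Mul(-165, Pow(-4, -1))), 154) = Mul(Add(15, Mul(-165, Rational(-1, 4))), 154) = Mul(Add(15, Rational(165, 4)), 154) = Mul(Rational(225, 4), 154) = Rational(17325, 2)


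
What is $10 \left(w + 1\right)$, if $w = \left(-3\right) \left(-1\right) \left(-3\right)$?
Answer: $-80$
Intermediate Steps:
$w = -9$ ($w = 3 \left(-3\right) = -9$)
$10 \left(w + 1\right) = 10 \left(-9 + 1\right) = 10 \left(-8\right) = -80$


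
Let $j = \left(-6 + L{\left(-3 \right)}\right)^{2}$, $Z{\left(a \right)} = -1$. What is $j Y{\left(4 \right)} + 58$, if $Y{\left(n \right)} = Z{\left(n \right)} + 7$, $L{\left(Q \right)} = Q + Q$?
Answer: $922$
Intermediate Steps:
$L{\left(Q \right)} = 2 Q$
$Y{\left(n \right)} = 6$ ($Y{\left(n \right)} = -1 + 7 = 6$)
$j = 144$ ($j = \left(-6 + 2 \left(-3\right)\right)^{2} = \left(-6 - 6\right)^{2} = \left(-12\right)^{2} = 144$)
$j Y{\left(4 \right)} + 58 = 144 \cdot 6 + 58 = 864 + 58 = 922$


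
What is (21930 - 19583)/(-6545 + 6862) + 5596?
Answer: 1776279/317 ≈ 5603.4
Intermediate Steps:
(21930 - 19583)/(-6545 + 6862) + 5596 = 2347/317 + 5596 = 1776279/317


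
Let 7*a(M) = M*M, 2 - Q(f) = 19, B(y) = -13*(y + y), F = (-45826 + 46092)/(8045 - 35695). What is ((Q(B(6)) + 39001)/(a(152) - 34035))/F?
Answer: 538953800/4087679 ≈ 131.85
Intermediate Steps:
F = -19/1975 (F = 266/(-27650) = 266*(-1/27650) = -19/1975 ≈ -0.0096202)
B(y) = -26*y
Q(f) = -17 (Q(f) = 2 - 1*19 = 2 - 19 = -17)
a(M) = M²/7 (a(M) = (M*M)/7 = M²/7)
((Q(B(6)) + 39001)/(a(152) - 34035))/F = ((-17 + 39001)/((⅐)*152² - 34035))/(-19/1975) = (38984/((⅐)*23104 - 34035))*(-1975/19) = (38984/(23104/7 - 34035))*(-1975/19) = (38984/(-215141/7))*(-1975/19) = (38984*(-7/215141))*(-1975/19) = -272888/215141*(-1975/19) = 538953800/4087679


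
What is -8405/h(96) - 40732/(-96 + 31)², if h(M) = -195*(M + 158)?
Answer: -30491459/3219450 ≈ -9.4710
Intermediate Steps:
h(M) = -30810 - 195*M (h(M) = -195*(158 + M) = -30810 - 195*M)
-8405/h(96) - 40732/(-96 + 31)² = -8405/(-30810 - 195*96) - 40732/(-96 + 31)² = -8405/(-30810 - 18720) - 40732/((-65)²) = -8405/(-49530) - 40732/4225 = -8405*(-1/49530) - 40732*1/4225 = 1681/9906 - 40732/4225 = -30491459/3219450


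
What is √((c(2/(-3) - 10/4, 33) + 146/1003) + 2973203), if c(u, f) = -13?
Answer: 6*√83084890143/1003 ≈ 1724.3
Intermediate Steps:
√((c(2/(-3) - 10/4, 33) + 146/1003) + 2973203) = √((-13 + 146/1003) + 2973203) = √(-12893/1003 + 2973203) = √(2982109716/1003) = 6*√83084890143/1003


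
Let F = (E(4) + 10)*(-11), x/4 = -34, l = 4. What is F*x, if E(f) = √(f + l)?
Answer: 14960 + 2992*√2 ≈ 19191.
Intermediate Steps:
E(f) = √(4 + f) (E(f) = √(f + 4) = √(4 + f))
x = -136 (x = 4*(-34) = -136)
F = -110 - 22*√2 (F = (√(4 + 4) + 10)*(-11) = (√8 + 10)*(-11) = (2*√2 + 10)*(-11) = (10 + 2*√2)*(-11) = -110 - 22*√2 ≈ -141.11)
F*x = (-110 - 22*√2)*(-136) = 14960 + 2992*√2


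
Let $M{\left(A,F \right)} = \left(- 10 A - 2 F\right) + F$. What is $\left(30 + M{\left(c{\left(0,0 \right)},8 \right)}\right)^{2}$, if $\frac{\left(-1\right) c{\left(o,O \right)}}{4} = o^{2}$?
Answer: $484$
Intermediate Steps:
$c{\left(o,O \right)} = - 4 o^{2}$
$M{\left(A,F \right)} = - F - 10 A$
$\left(30 + M{\left(c{\left(0,0 \right)},8 \right)}\right)^{2} = \left(30 - \left(8 + 10 \left(- 4 \cdot 0^{2}\right)\right)\right)^{2} = \left(30 - \left(8 + 10 \left(\left(-4\right) 0\right)\right)\right)^{2} = \left(30 - 8\right)^{2} = 22^{2} = 484$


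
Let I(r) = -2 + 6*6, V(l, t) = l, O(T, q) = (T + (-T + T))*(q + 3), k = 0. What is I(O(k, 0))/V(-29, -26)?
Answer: -34/29 ≈ -1.1724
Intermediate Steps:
O(T, q) = T*(3 + q) (O(T, q) = (T + 0)*(3 + q) = T*(3 + q))
I(r) = 34 (I(r) = -2 + 36 = 34)
I(O(k, 0))/V(-29, -26) = 34/(-29) = 34*(-1/29) = -34/29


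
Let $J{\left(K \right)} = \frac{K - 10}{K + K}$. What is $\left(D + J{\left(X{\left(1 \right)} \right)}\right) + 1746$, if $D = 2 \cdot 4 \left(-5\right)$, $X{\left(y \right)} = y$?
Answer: $\frac{3403}{2} \approx 1701.5$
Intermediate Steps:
$J{\left(K \right)} = \frac{-10 + K}{2 K}$
$D = -40$ ($D = 2 \left(-20\right) = -40$)
$\left(D + J{\left(X{\left(1 \right)} \right)}\right) + 1746 = \left(-40 + \frac{-10 + 1}{2 \cdot 1}\right) + 1746 = \left(-40 + \frac{1}{2} \cdot 1 \left(-9\right)\right) + 1746 = \left(-40 - \frac{9}{2}\right) + 1746 = - \frac{89}{2} + 1746 = \frac{3403}{2}$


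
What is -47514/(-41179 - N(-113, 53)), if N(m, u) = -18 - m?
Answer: 7919/6879 ≈ 1.1512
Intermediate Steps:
-47514/(-41179 - N(-113, 53)) = -47514/(-41179 - (-18 - 1*(-113))) = -47514/(-41179 - (-18 + 113)) = -47514/(-41179 - 1*95) = -47514/(-41179 - 95) = -47514/(-41274) = -47514*(-1/41274) = 7919/6879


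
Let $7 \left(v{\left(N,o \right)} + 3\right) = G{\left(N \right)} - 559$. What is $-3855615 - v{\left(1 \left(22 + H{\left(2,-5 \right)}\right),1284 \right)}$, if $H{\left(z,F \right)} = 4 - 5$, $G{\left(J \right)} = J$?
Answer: $- \frac{26988746}{7} \approx -3.8555 \cdot 10^{6}$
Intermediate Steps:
$H{\left(z,F \right)} = -1$ ($H{\left(z,F \right)} = 4 - 5 = -1$)
$v{\left(N,o \right)} = - \frac{580}{7} + \frac{N}{7}$ ($v{\left(N,o \right)} = -3 + \frac{N - 559}{7} = -3 + \frac{-559 + N}{7} = -3 + \left(- \frac{559}{7} + \frac{N}{7}\right) = - \frac{580}{7} + \frac{N}{7}$)
$-3855615 - v{\left(1 \left(22 + H{\left(2,-5 \right)}\right),1284 \right)} = -3855615 - \left(- \frac{580}{7} + \frac{1 \left(22 - 1\right)}{7}\right) = -3855615 - \left(- \frac{580}{7} + \frac{1 \cdot 21}{7}\right) = -3855615 - \left(- \frac{580}{7} + \frac{1}{7} \cdot 21\right) = -3855615 - \left(- \frac{580}{7} + 3\right) = -3855615 - - \frac{559}{7} = -3855615 + \frac{559}{7} = - \frac{26988746}{7}$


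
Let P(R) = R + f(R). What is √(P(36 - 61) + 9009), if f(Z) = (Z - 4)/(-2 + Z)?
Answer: √727791/9 ≈ 94.790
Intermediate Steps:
f(Z) = (-4 + Z)/(-2 + Z)
P(R) = R + (-4 + R)/(-2 + R)
√(P(36 - 61) + 9009) = √((-4 + (36 - 61)² - (36 - 61))/(-2 + (36 - 61)) + 9009) = √((-4 + (-25)² - 1*(-25))/(-2 - 25) + 9009) = √((-4 + 625 + 25)/(-27) + 9009) = √(-1/27*646 + 9009) = √(-646/27 + 9009) = √(242597/27) = √727791/9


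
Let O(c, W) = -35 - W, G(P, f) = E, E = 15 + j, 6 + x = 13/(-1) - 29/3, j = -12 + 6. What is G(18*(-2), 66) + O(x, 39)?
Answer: -65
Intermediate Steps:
j = -6
x = -86/3 (x = -6 + (13/(-1) - 29/3) = -6 + (13*(-1) - 29*1/3) = -6 + (-13 - 29/3) = -6 - 68/3 = -86/3 ≈ -28.667)
E = 9 (E = 15 - 6 = 9)
G(P, f) = 9
G(18*(-2), 66) + O(x, 39) = 9 + (-35 - 1*39) = 9 + (-35 - 39) = 9 - 74 = -65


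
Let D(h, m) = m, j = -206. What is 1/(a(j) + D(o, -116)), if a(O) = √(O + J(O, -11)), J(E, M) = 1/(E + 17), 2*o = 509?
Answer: -21924/2582119 - 3*I*√817635/2582119 ≈ -0.0084907 - 0.0010506*I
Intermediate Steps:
o = 509/2 (o = (½)*509 = 509/2 ≈ 254.50)
J(E, M) = 1/(17 + E)
a(O) = √(O + 1/(17 + O))
1/(a(j) + D(o, -116)) = 1/(√((1 - 206*(17 - 206))/(17 - 206)) - 116) = 1/(√((1 - 206*(-189))/(-189)) - 116) = 1/(√(-(1 + 38934)/189) - 116) = 1/(√(-1/189*38935) - 116) = 1/(√(-38935/189) - 116) = 1/(I*√817635/63 - 116) = 1/(-116 + I*√817635/63)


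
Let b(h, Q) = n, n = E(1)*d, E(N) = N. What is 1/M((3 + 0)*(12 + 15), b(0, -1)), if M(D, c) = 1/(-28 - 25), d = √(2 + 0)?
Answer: -53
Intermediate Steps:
d = √2 ≈ 1.4142
n = √2 (n = 1*√2 = √2 ≈ 1.4142)
b(h, Q) = √2
M(D, c) = -1/53 (M(D, c) = 1/(-53) = -1/53)
1/M((3 + 0)*(12 + 15), b(0, -1)) = 1/(-1/53) = -53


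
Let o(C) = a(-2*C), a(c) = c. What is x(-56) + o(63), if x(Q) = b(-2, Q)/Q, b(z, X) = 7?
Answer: -1009/8 ≈ -126.13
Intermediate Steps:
x(Q) = 7/Q
o(C) = -2*C
x(-56) + o(63) = 7/(-56) - 2*63 = 7*(-1/56) - 126 = -⅛ - 126 = -1009/8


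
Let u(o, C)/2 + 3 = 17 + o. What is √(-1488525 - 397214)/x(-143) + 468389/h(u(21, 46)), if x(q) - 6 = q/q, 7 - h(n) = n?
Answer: -468389/63 + I*√1885739/7 ≈ -7434.7 + 196.17*I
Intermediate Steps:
u(o, C) = 28 + 2*o (u(o, C) = -6 + 2*(17 + o) = -6 + (34 + 2*o) = 28 + 2*o)
h(n) = 7 - n
x(q) = 7 (x(q) = 6 + q/q = 6 + 1 = 7)
√(-1488525 - 397214)/x(-143) + 468389/h(u(21, 46)) = √(-1488525 - 397214)/7 + 468389/(7 - (28 + 2*21)) = √(-1885739)*(⅐) + 468389/(7 - (28 + 42)) = (I*√1885739)*(⅐) + 468389/(7 - 1*70) = I*√1885739/7 + 468389/(7 - 70) = I*√1885739/7 + 468389/(-63) = I*√1885739/7 + 468389*(-1/63) = I*√1885739/7 - 468389/63 = -468389/63 + I*√1885739/7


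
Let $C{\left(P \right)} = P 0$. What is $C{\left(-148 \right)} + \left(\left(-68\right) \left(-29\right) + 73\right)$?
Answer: $2045$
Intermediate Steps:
$C{\left(P \right)} = 0$
$C{\left(-148 \right)} + \left(\left(-68\right) \left(-29\right) + 73\right) = 0 + \left(\left(-68\right) \left(-29\right) + 73\right) = 0 + \left(1972 + 73\right) = 0 + 2045 = 2045$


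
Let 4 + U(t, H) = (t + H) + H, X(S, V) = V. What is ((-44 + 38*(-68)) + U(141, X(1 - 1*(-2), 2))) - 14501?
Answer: -16988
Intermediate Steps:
U(t, H) = -4 + t + 2*H (U(t, H) = -4 + ((t + H) + H) = -4 + ((H + t) + H) = -4 + (t + 2*H) = -4 + t + 2*H)
((-44 + 38*(-68)) + U(141, X(1 - 1*(-2), 2))) - 14501 = ((-44 + 38*(-68)) + (-4 + 141 + 2*2)) - 14501 = ((-44 - 2584) + (-4 + 141 + 4)) - 14501 = (-2628 + 141) - 14501 = -2487 - 14501 = -16988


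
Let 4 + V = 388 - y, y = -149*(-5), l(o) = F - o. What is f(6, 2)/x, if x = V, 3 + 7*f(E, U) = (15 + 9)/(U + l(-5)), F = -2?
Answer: -9/12635 ≈ -0.00071231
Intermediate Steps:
l(o) = -2 - o
y = 745
V = -361 (V = -4 + (388 - 1*745) = -4 + (388 - 745) = -4 - 357 = -361)
f(E, U) = -3/7 + 24/(7*(3 + U)) (f(E, U) = -3/7 + ((15 + 9)/(U + (-2 - 1*(-5))))/7 = -3/7 + (24/(U + (-2 + 5)))/7 = -3/7 + (24/(U + 3))/7 = -3/7 + (24/(3 + U))/7 = -3/7 + 24/(7*(3 + U)))
x = -361
f(6, 2)/x = (3*(5 - 1*2)/(7*(3 + 2)))/(-361) = ((3/7)*(5 - 2)/5)*(-1/361) = ((3/7)*(⅕)*3)*(-1/361) = (9/35)*(-1/361) = -9/12635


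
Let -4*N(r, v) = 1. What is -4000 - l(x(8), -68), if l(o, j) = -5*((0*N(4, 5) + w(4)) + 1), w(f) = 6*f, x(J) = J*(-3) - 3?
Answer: -3875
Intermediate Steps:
N(r, v) = -¼ (N(r, v) = -¼*1 = -¼)
x(J) = -3 - 3*J (x(J) = -3*J - 3 = -3 - 3*J)
l(o, j) = -125 (l(o, j) = -5*((0*(-¼) + 6*4) + 1) = -5*((0 + 24) + 1) = -5*(24 + 1) = -5*25 = -125)
-4000 - l(x(8), -68) = -4000 - 1*(-125) = -4000 + 125 = -3875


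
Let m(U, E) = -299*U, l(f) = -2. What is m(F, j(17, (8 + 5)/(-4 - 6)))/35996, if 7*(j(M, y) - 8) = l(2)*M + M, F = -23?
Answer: 6877/35996 ≈ 0.19105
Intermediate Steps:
j(M, y) = 8 - M/7 (j(M, y) = 8 + (-2*M + M)/7 = 8 + (-M)/7 = 8 - M/7)
m(F, j(17, (8 + 5)/(-4 - 6)))/35996 = -299*(-23)/35996 = 6877*(1/35996) = 6877/35996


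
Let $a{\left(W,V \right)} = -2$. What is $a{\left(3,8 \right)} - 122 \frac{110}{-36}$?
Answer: $\frac{3337}{9} \approx 370.78$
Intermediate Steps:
$a{\left(3,8 \right)} - 122 \frac{110}{-36} = -2 - 122 \frac{110}{-36} = -2 - 122 \cdot 110 \left(- \frac{1}{36}\right) = -2 - - \frac{3355}{9} = -2 + \frac{3355}{9} = \frac{3337}{9}$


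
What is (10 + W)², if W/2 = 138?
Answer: 81796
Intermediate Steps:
W = 276 (W = 2*138 = 276)
(10 + W)² = (10 + 276)² = 286² = 81796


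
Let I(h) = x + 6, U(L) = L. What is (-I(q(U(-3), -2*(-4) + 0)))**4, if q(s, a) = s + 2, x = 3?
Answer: 6561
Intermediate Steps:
q(s, a) = 2 + s
I(h) = 9 (I(h) = 3 + 6 = 9)
(-I(q(U(-3), -2*(-4) + 0)))**4 = (-1*9)**4 = (-9)**4 = 6561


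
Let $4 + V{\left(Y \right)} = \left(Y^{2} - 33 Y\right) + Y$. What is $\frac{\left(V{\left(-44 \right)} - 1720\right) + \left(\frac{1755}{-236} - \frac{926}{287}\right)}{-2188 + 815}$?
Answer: $- \frac{109003619}{92996036} \approx -1.1721$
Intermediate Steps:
$V{\left(Y \right)} = -4 + Y^{2} - 32 Y$ ($V{\left(Y \right)} = -4 + \left(\left(Y^{2} - 33 Y\right) + Y\right) = -4 + \left(Y^{2} - 32 Y\right) = -4 + Y^{2} - 32 Y$)
$\frac{\left(V{\left(-44 \right)} - 1720\right) + \left(\frac{1755}{-236} - \frac{926}{287}\right)}{-2188 + 815} = \frac{\left(\left(-4 + \left(-44\right)^{2} - -1408\right) - 1720\right) + \left(\frac{1755}{-236} - \frac{926}{287}\right)}{-2188 + 815} = \frac{\left(\left(-4 + 1936 + 1408\right) - 1720\right) + \left(1755 \left(- \frac{1}{236}\right) - \frac{926}{287}\right)}{-1373} = \left(\left(3340 - 1720\right) - \frac{722221}{67732}\right) \left(- \frac{1}{1373}\right) = \left(1620 - \frac{722221}{67732}\right) \left(- \frac{1}{1373}\right) = \frac{109003619}{67732} \left(- \frac{1}{1373}\right) = - \frac{109003619}{92996036}$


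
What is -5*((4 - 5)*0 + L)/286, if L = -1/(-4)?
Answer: -5/1144 ≈ -0.0043706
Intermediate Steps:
L = 1/4 (L = -1*(-1/4) = 1/4 ≈ 0.25000)
-5*((4 - 5)*0 + L)/286 = -5*((4 - 5)*0 + 1/4)/286 = -5*(-1*0 + 1/4)*(1/286) = -5*(0 + 1/4)*(1/286) = -5*1/4*(1/286) = -5/4*1/286 = -5/1144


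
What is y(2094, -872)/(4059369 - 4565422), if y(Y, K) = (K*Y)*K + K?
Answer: -1592243224/506053 ≈ -3146.4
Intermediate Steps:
y(Y, K) = K + Y*K**2 (y(Y, K) = Y*K**2 + K = K + Y*K**2)
y(2094, -872)/(4059369 - 4565422) = (-872*(1 - 872*2094))/(4059369 - 4565422) = -872*(1 - 1825968)/(-506053) = -872*(-1825967)*(-1/506053) = 1592243224*(-1/506053) = -1592243224/506053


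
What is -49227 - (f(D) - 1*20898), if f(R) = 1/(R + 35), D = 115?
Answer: -4249351/150 ≈ -28329.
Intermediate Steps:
f(R) = 1/(35 + R)
-49227 - (f(D) - 1*20898) = -49227 - (1/(35 + 115) - 1*20898) = -49227 - (1/150 - 20898) = -49227 - 1*(-3134699/150) = -49227 + 3134699/150 = -4249351/150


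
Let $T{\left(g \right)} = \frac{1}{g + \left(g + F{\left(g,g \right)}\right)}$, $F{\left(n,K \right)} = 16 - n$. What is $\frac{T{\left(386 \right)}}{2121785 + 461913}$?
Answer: $\frac{1}{1038646596} \approx 9.6279 \cdot 10^{-10}$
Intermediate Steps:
$T{\left(g \right)} = \frac{1}{16 + g}$ ($T{\left(g \right)} = \frac{1}{g + \left(g - \left(-16 + g\right)\right)} = \frac{1}{g + 16} = \frac{1}{16 + g}$)
$\frac{T{\left(386 \right)}}{2121785 + 461913} = \frac{1}{\left(16 + 386\right) \left(2121785 + 461913\right)} = \frac{1}{402 \cdot 2583698} = \frac{1}{402} \cdot \frac{1}{2583698} = \frac{1}{1038646596}$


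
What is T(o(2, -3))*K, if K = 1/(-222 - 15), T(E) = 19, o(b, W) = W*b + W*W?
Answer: -19/237 ≈ -0.080169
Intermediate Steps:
o(b, W) = W² + W*b (o(b, W) = W*b + W² = W² + W*b)
K = -1/237 (K = 1/(-237) = -1/237 ≈ -0.0042194)
T(o(2, -3))*K = 19*(-1/237) = -19/237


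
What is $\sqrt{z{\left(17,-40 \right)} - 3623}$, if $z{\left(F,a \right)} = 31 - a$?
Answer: $4 i \sqrt{222} \approx 59.599 i$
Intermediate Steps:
$\sqrt{z{\left(17,-40 \right)} - 3623} = \sqrt{\left(31 - -40\right) - 3623} = \sqrt{\left(31 + 40\right) - 3623} = \sqrt{71 - 3623} = \sqrt{-3552} = 4 i \sqrt{222}$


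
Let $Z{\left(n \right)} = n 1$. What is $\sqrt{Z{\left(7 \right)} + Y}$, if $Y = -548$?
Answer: $i \sqrt{541} \approx 23.259 i$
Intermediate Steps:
$Z{\left(n \right)} = n$
$\sqrt{Z{\left(7 \right)} + Y} = \sqrt{7 - 548} = \sqrt{-541} = i \sqrt{541}$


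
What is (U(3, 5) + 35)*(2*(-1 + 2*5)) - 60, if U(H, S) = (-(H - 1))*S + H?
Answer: 444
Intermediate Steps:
U(H, S) = H + S*(1 - H) (U(H, S) = (-(-1 + H))*S + H = (1 - H)*S + H = S*(1 - H) + H = H + S*(1 - H))
(U(3, 5) + 35)*(2*(-1 + 2*5)) - 60 = ((3 + 5 - 1*3*5) + 35)*(2*(-1 + 2*5)) - 60 = ((3 + 5 - 15) + 35)*(2*(-1 + 10)) - 60 = (-7 + 35)*(2*9) - 60 = 28*18 - 60 = 504 - 60 = 444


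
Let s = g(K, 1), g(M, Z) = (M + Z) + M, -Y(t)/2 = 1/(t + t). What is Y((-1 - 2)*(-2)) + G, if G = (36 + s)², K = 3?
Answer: 11093/6 ≈ 1848.8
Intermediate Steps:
Y(t) = -1/t (Y(t) = -2/(t + t) = -2*1/(2*t) = -1/t)
g(M, Z) = Z + 2*M
s = 7 (s = 1 + 2*3 = 1 + 6 = 7)
G = 1849 (G = (36 + 7)² = 43² = 1849)
Y((-1 - 2)*(-2)) + G = -1/((-1 - 2)*(-2)) + 1849 = -1/((-3*(-2))) + 1849 = -1/6 + 1849 = -1*⅙ + 1849 = -⅙ + 1849 = 11093/6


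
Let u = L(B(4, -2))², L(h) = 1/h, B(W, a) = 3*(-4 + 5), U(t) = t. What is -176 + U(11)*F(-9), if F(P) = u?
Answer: -1573/9 ≈ -174.78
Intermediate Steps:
B(W, a) = 3 (B(W, a) = 3*1 = 3)
u = ⅑ (u = (1/3)² = (⅓)² = ⅑ ≈ 0.11111)
F(P) = ⅑
-176 + U(11)*F(-9) = -176 + 11*(⅑) = -176 + 11/9 = -1573/9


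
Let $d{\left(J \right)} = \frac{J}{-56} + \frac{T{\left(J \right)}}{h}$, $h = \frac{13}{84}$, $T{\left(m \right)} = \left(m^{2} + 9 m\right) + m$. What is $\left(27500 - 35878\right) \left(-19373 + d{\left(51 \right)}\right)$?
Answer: $- \frac{2219906093}{364} \approx -6.0986 \cdot 10^{6}$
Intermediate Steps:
$T{\left(m \right)} = m^{2} + 10 m$
$h = \frac{13}{84}$ ($h = 13 \cdot \frac{1}{84} = \frac{13}{84} \approx 0.15476$)
$d{\left(J \right)} = - \frac{J}{56} + \frac{84 J \left(10 + J\right)}{13}$ ($d{\left(J \right)} = \frac{J}{-56} + \frac{J \left(10 + J\right)}{\frac{13}{84}} = J \left(- \frac{1}{56}\right) + J \left(10 + J\right) \frac{84}{13} = - \frac{J}{56} + \frac{84 J \left(10 + J\right)}{13}$)
$\left(27500 - 35878\right) \left(-19373 + d{\left(51 \right)}\right) = \left(27500 - 35878\right) \left(-19373 + \frac{1}{728} \cdot 51 \left(47027 + 4704 \cdot 51\right)\right) = - 8378 \left(-19373 + \frac{1}{728} \cdot 51 \left(47027 + 239904\right)\right) = - 8378 \left(-19373 + \frac{1}{728} \cdot 51 \cdot 286931\right) = - 8378 \left(-19373 + \frac{14633481}{728}\right) = \left(-8378\right) \frac{529937}{728} = - \frac{2219906093}{364}$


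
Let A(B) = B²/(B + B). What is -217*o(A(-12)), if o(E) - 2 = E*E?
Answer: -8246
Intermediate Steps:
A(B) = B/2 (A(B) = B²/((2*B)) = (1/(2*B))*B² = B/2)
o(E) = 2 + E² (o(E) = 2 + E*E = 2 + E²)
-217*o(A(-12)) = -217*(2 + ((½)*(-12))²) = -217*(2 + (-6)²) = -217*(2 + 36) = -217*38 = -8246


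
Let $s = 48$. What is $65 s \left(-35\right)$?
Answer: $-109200$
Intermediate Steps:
$65 s \left(-35\right) = 65 \cdot 48 \left(-35\right) = 3120 \left(-35\right) = -109200$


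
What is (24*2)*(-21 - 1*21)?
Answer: -2016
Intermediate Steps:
(24*2)*(-21 - 1*21) = 48*(-21 - 21) = 48*(-42) = -2016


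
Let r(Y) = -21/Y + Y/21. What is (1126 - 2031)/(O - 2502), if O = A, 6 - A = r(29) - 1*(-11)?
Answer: 551145/1527163 ≈ 0.36089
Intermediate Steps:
r(Y) = -21/Y + Y/21 (r(Y) = -21/Y + Y*(1/21) = -21/Y + Y/21)
A = -3445/609 (A = 6 - ((-21/29 + (1/21)*29) - 1*(-11)) = 6 - ((-21*1/29 + 29/21) + 11) = 6 - ((-21/29 + 29/21) + 11) = 6 - (400/609 + 11) = 6 - 1*7099/609 = 6 - 7099/609 = -3445/609 ≈ -5.6568)
O = -3445/609 ≈ -5.6568
(1126 - 2031)/(O - 2502) = (1126 - 2031)/(-3445/609 - 2502) = -905/(-1527163/609) = -905*(-609/1527163) = 551145/1527163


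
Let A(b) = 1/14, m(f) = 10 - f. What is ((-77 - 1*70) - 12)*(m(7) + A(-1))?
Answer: -6837/14 ≈ -488.36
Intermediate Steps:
A(b) = 1/14
((-77 - 1*70) - 12)*(m(7) + A(-1)) = ((-77 - 1*70) - 12)*((10 - 1*7) + 1/14) = ((-77 - 70) - 12)*((10 - 7) + 1/14) = (-147 - 12)*(3 + 1/14) = -159*43/14 = -6837/14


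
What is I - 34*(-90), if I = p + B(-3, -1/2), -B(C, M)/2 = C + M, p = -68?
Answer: 2999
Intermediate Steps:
B(C, M) = -2*C - 2*M (B(C, M) = -2*(C + M) = -2*C - 2*M)
I = -61 (I = -68 + (-2*(-3) - (-2)/2) = -68 + (6 - (-2)/2) = -68 + (6 - 2*(-1/2)) = -68 + (6 + 1) = -68 + 7 = -61)
I - 34*(-90) = -61 - 34*(-90) = -61 + 3060 = 2999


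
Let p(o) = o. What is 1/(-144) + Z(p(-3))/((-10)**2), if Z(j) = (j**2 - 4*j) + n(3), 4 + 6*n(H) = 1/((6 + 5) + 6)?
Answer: 481/2448 ≈ 0.19649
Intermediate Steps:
n(H) = -67/102 (n(H) = -2/3 + 1/(6*((6 + 5) + 6)) = -2/3 + 1/(6*(11 + 6)) = -2/3 + (1/6)/17 = -2/3 + (1/6)*(1/17) = -2/3 + 1/102 = -67/102)
Z(j) = -67/102 + j**2 - 4*j (Z(j) = (j**2 - 4*j) - 67/102 = -67/102 + j**2 - 4*j)
1/(-144) + Z(p(-3))/((-10)**2) = 1/(-144) + (-67/102 + (-3)**2 - 4*(-3))/((-10)**2) = -1/144 + (-67/102 + 9 + 12)/100 = -1/144 + (1/100)*(2075/102) = -1/144 + 83/408 = 481/2448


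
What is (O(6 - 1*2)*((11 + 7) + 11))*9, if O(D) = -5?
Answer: -1305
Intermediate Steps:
(O(6 - 1*2)*((11 + 7) + 11))*9 = -5*((11 + 7) + 11)*9 = -5*(18 + 11)*9 = -5*29*9 = -145*9 = -1305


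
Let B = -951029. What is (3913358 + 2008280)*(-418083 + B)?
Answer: -8107385645456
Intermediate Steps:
(3913358 + 2008280)*(-418083 + B) = (3913358 + 2008280)*(-418083 - 951029) = 5921638*(-1369112) = -8107385645456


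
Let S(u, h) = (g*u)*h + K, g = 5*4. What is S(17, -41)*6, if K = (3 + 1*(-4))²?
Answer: -83634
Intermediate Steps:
g = 20
K = 1 (K = (3 - 4)² = (-1)² = 1)
S(u, h) = 1 + 20*h*u (S(u, h) = (20*u)*h + 1 = 20*h*u + 1 = 1 + 20*h*u)
S(17, -41)*6 = (1 + 20*(-41)*17)*6 = (1 - 13940)*6 = -13939*6 = -83634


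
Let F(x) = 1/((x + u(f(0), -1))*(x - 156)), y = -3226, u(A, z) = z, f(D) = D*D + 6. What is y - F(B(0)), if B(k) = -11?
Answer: -6464905/2004 ≈ -3226.0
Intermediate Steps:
f(D) = 6 + D² (f(D) = D² + 6 = 6 + D²)
F(x) = 1/((-1 + x)*(-156 + x)) (F(x) = 1/((x - 1)*(x - 156)) = 1/((-1 + x)*(-156 + x)))
y - F(B(0)) = -3226 - 1/(156 + (-11)² - 157*(-11)) = -3226 - 1/(156 + 121 + 1727) = -3226 - 1/2004 = -6464905/2004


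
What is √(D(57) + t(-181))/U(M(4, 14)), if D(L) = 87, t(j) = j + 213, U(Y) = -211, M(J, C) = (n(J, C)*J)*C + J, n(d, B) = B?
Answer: -√119/211 ≈ -0.051700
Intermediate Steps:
M(J, C) = J + J*C² (M(J, C) = (C*J)*C + J = J*C² + J = J + J*C²)
t(j) = 213 + j
√(D(57) + t(-181))/U(M(4, 14)) = √(87 + (213 - 181))/(-211) = √(87 + 32)*(-1/211) = √119*(-1/211) = -√119/211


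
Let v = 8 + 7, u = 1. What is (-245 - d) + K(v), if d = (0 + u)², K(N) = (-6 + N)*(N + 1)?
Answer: -102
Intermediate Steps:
v = 15
K(N) = (1 + N)*(-6 + N) (K(N) = (-6 + N)*(1 + N) = (1 + N)*(-6 + N))
d = 1 (d = (0 + 1)² = 1² = 1)
(-245 - d) + K(v) = (-245 - 1*1) + (-6 + 15² - 5*15) = (-245 - 1) + (-6 + 225 - 75) = -246 + 144 = -102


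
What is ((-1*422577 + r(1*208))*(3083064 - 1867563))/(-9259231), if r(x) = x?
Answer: 513389941869/9259231 ≈ 55446.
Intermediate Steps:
((-1*422577 + r(1*208))*(3083064 - 1867563))/(-9259231) = ((-1*422577 + 1*208)*(3083064 - 1867563))/(-9259231) = ((-422577 + 208)*1215501)*(-1/9259231) = -422369*1215501*(-1/9259231) = -513389941869*(-1/9259231) = 513389941869/9259231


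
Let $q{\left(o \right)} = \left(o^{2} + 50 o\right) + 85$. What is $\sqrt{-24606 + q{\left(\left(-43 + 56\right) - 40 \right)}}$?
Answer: $i \sqrt{25142} \approx 158.56 i$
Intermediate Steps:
$q{\left(o \right)} = 85 + o^{2} + 50 o$
$\sqrt{-24606 + q{\left(\left(-43 + 56\right) - 40 \right)}} = \sqrt{-24606 + \left(85 + \left(\left(-43 + 56\right) - 40\right)^{2} + 50 \left(\left(-43 + 56\right) - 40\right)\right)} = \sqrt{-24606 + \left(85 + \left(13 - 40\right)^{2} + 50 \left(13 - 40\right)\right)} = \sqrt{-24606 + \left(85 + \left(-27\right)^{2} + 50 \left(-27\right)\right)} = \sqrt{-24606 + \left(85 + 729 - 1350\right)} = \sqrt{-24606 - 536} = \sqrt{-25142} = i \sqrt{25142}$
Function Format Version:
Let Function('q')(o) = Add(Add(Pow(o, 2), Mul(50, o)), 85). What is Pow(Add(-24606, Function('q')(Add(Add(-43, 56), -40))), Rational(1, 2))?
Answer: Mul(I, Pow(25142, Rational(1, 2))) ≈ Mul(158.56, I)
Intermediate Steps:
Function('q')(o) = Add(85, Pow(o, 2), Mul(50, o))
Pow(Add(-24606, Function('q')(Add(Add(-43, 56), -40))), Rational(1, 2)) = Pow(Add(-24606, Add(85, Pow(Add(Add(-43, 56), -40), 2), Mul(50, Add(Add(-43, 56), -40)))), Rational(1, 2)) = Pow(Add(-24606, Add(85, Pow(Add(13, -40), 2), Mul(50, Add(13, -40)))), Rational(1, 2)) = Pow(Add(-24606, Add(85, Pow(-27, 2), Mul(50, -27))), Rational(1, 2)) = Pow(Add(-24606, Add(85, 729, -1350)), Rational(1, 2)) = Pow(Add(-24606, -536), Rational(1, 2)) = Pow(-25142, Rational(1, 2)) = Mul(I, Pow(25142, Rational(1, 2)))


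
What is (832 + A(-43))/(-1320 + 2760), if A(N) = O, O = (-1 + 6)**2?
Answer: 857/1440 ≈ 0.59514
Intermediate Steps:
O = 25 (O = 5**2 = 25)
A(N) = 25
(832 + A(-43))/(-1320 + 2760) = (832 + 25)/(-1320 + 2760) = 857/1440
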